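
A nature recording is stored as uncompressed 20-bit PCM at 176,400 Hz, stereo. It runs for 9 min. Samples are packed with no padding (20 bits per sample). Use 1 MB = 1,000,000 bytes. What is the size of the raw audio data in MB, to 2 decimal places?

Duration = 9 min = 540 s.
Bits = 176,400 × 540 × 20 × 2 = 3,810,240,000 bits = 476,280,000 bytes.
476,280,000 / 1,000,000 = 476.28 MB.

476.28 MB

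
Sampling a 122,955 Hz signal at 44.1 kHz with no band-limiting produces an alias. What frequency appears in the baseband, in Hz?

9,345 Hz

Nyquist = 44,100/2 = 22,050 Hz; 122,955 Hz exceeds it.
Alias = |122,955 − 3×44,100| = |122,955 − 132,300| = 9,345 Hz.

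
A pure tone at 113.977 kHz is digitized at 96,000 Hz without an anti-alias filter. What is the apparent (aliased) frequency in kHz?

Nyquist = 96,000/2 = 48,000 Hz; 113,977 Hz exceeds it.
Alias = |113,977 − 1×96,000| = |113,977 − 96,000| = 17,977 Hz = 17.977 kHz.

17.977 kHz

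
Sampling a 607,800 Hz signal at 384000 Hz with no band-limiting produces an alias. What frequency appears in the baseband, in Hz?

160,200 Hz

Nyquist = 384,000/2 = 192,000 Hz; 607,800 Hz exceeds it.
Alias = |607,800 − 2×384,000| = |607,800 − 768,000| = 160,200 Hz.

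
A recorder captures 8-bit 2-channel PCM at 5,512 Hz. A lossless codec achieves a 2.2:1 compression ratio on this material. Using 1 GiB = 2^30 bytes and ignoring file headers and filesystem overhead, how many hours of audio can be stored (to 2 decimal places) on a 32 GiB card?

Uncompressed byte rate = 5,512 × 1 × 2 = 11,024 bytes/s.
After 2.2:1 compression, effective rate ≈ 5010.91 bytes/s.
Capacity = 32 × 1,073,741,824 = 34,359,738,368 bytes.
34,359,738,368 / effective rate ≈ 6856986.97 s → 1904.72 hours.

1904.72 hours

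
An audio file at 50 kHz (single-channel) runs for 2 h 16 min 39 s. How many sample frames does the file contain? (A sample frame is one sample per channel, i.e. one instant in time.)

2 h 16 min 39 s = 8,199 s.
50,000 samples/s × 8,199 s = 409,950,000 frames.

409,950,000 sample frames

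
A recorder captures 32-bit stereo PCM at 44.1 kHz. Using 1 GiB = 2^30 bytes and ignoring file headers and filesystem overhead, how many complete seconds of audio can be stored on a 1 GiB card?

Uncompressed byte rate = 44,100 × 4 × 2 = 352,800 bytes/s.
Capacity = 1 × 1,073,741,824 = 1,073,741,824 bytes.
1,073,741,824 / 352,800 ≈ 3043.49 s → 3,043 seconds.

3,043 seconds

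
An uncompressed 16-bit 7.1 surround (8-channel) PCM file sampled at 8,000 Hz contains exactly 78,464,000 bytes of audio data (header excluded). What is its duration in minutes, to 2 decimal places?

Byte rate = 8,000 × 2 × 8 = 128,000 bytes/s.
Duration = 78,464,000 / 128,000 = 613 s.
613 s / 60 = 10.22 minutes.

10.22 minutes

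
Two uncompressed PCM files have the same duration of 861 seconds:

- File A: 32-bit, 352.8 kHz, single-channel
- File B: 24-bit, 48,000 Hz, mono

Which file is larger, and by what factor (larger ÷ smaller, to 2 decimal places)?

File A: 352,800 × 4 × 1 = 1,411,200 bytes/s.
File B: 48,000 × 3 × 1 = 144,000 bytes/s.
File A is larger; ratio = 1,215,043,200 / 123,984,000 = 9.80.

File A, by a factor of 9.80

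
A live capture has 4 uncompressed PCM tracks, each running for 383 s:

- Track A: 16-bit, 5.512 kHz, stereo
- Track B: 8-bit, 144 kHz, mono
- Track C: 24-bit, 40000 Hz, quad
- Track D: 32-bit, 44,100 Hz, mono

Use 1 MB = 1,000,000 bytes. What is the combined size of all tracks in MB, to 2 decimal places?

315.00 MB

Track A: 5,512 × 383 × 2 × 2 = 8,444,384 bytes.
Track B: 144,000 × 383 × 1 × 1 = 55,152,000 bytes.
Track C: 40,000 × 383 × 3 × 4 = 183,840,000 bytes.
Track D: 44,100 × 383 × 4 × 1 = 67,561,200 bytes.
Total = 314,997,584 bytes = 315.00 MB.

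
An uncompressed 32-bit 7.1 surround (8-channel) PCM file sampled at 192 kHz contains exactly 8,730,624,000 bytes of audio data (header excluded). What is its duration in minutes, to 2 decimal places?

23.68 minutes

Byte rate = 192,000 × 4 × 8 = 6,144,000 bytes/s.
Duration = 8,730,624,000 / 6,144,000 = 1,421 s.
1,421 s / 60 = 23.68 minutes.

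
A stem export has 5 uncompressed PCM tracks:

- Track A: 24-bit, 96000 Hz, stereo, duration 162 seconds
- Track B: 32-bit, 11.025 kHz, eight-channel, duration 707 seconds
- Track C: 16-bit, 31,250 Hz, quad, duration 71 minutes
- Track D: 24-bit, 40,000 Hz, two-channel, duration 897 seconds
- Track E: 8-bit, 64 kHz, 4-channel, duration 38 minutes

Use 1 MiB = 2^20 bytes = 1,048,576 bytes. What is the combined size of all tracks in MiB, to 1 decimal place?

2104.5 MiB

Track A: 96,000 × 162 × 3 × 2 = 93,312,000 bytes.
Track B: 11,025 × 707 × 4 × 8 = 249,429,600 bytes.
Track C: 71 minutes = 4,260 s; 31,250 × 4,260 × 2 × 4 = 1,065,000,000 bytes.
Track D: 40,000 × 897 × 3 × 2 = 215,280,000 bytes.
Track E: 38 minutes = 2,280 s; 64,000 × 2,280 × 1 × 4 = 583,680,000 bytes.
Total = 2,206,701,600 bytes = 2104.5 MiB.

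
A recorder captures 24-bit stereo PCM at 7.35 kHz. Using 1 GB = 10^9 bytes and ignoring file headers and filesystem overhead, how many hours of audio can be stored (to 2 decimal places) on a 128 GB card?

806.25 hours

Uncompressed byte rate = 7,350 × 3 × 2 = 44,100 bytes/s.
Capacity = 128 × 1,000,000,000 = 128,000,000,000 bytes.
128,000,000,000 / 44,100 ≈ 2902494.33 s → 806.25 hours.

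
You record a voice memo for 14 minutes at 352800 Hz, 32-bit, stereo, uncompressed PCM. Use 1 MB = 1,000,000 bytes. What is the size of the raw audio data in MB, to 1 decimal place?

2370.8 MB

Duration = 14 minutes = 840 s.
Bytes = 352,800 samples/s × 840 s × 4 bytes/sample × 2 ch = 2,370,816,000 bytes.
2,370,816,000 / 1,000,000 = 2370.8 MB.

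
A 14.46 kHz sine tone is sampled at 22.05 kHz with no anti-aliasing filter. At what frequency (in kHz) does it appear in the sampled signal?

7.59 kHz

Nyquist = 22,050/2 = 11,025 Hz; 14,460 Hz exceeds it.
Alias = |14,460 − 1×22,050| = |14,460 − 22,050| = 7,590 Hz = 7.59 kHz.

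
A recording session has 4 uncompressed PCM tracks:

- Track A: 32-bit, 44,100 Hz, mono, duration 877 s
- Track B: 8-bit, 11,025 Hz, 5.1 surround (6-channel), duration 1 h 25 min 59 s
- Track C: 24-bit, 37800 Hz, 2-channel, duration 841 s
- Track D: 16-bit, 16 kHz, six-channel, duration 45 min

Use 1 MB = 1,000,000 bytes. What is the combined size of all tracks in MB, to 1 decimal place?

Track A: 44,100 × 877 × 4 × 1 = 154,702,800 bytes.
Track B: 1 h 25 min 59 s = 5,159 s; 11,025 × 5,159 × 1 × 6 = 341,267,850 bytes.
Track C: 37,800 × 841 × 3 × 2 = 190,738,800 bytes.
Track D: 45 min = 2,700 s; 16,000 × 2,700 × 2 × 6 = 518,400,000 bytes.
Total = 1,205,109,450 bytes = 1205.1 MB.

1205.1 MB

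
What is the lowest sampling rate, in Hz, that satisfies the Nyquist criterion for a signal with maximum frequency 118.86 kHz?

237,720 Hz

Minimum sample rate = 2 × 118,860 Hz = 237,720 Hz.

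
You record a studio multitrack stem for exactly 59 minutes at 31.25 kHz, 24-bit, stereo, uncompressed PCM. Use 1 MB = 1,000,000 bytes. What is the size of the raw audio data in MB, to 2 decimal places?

Duration = exactly 59 minutes = 3,540 s.
Bytes = 31,250 samples/s × 3,540 s × 3 bytes/sample × 2 ch = 663,750,000 bytes.
663,750,000 / 1,000,000 = 663.75 MB.

663.75 MB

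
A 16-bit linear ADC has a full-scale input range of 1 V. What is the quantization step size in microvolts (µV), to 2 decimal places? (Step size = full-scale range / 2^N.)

1 V / 2^16 = 1 / 65,536 V = 15.26 µV.

15.26 µV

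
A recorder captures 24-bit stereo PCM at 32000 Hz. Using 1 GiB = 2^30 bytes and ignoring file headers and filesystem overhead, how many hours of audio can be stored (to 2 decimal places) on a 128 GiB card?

198.84 hours

Uncompressed byte rate = 32,000 × 3 × 2 = 192,000 bytes/s.
Capacity = 128 × 1,073,741,824 = 137,438,953,472 bytes.
137,438,953,472 / 192,000 ≈ 715827.88 s → 198.84 hours.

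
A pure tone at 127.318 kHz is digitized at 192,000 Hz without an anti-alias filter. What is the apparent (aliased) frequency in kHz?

Nyquist = 192,000/2 = 96,000 Hz; 127,318 Hz exceeds it.
Alias = |127,318 − 1×192,000| = |127,318 − 192,000| = 64,682 Hz = 64.682 kHz.

64.682 kHz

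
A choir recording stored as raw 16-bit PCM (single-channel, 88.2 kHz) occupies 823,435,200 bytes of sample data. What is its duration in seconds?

Byte rate = 88,200 × 2 × 1 = 176,400 bytes/s.
Duration = 823,435,200 / 176,400 = 4,668 s.

4,668 seconds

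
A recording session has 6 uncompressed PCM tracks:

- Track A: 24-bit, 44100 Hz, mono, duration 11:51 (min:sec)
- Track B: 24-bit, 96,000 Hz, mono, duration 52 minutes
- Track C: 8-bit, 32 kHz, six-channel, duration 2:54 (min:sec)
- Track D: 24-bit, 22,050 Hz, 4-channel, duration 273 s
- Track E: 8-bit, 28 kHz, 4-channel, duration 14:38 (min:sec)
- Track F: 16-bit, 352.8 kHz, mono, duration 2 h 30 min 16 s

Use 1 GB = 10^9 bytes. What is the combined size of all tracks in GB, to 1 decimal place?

Track A: 11:51 (min:sec) = 711 s; 44,100 × 711 × 3 × 1 = 94,065,300 bytes.
Track B: 52 minutes = 3,120 s; 96,000 × 3,120 × 3 × 1 = 898,560,000 bytes.
Track C: 2:54 (min:sec) = 174 s; 32,000 × 174 × 1 × 6 = 33,408,000 bytes.
Track D: 22,050 × 273 × 3 × 4 = 72,235,800 bytes.
Track E: 14:38 (min:sec) = 878 s; 28,000 × 878 × 1 × 4 = 98,336,000 bytes.
Track F: 2 h 30 min 16 s = 9,016 s; 352,800 × 9,016 × 2 × 1 = 6,361,689,600 bytes.
Total = 7,558,294,700 bytes = 7.6 GB.

7.6 GB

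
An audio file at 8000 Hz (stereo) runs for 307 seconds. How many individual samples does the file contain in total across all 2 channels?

8,000 × 307 s × 2 ch = 4,912,000 samples.

4,912,000 samples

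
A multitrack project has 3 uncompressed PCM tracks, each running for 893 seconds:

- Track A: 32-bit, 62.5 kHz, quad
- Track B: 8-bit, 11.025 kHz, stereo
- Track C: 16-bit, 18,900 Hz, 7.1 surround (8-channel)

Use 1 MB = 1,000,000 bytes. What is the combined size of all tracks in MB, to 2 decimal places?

1182.73 MB

Track A: 62,500 × 893 × 4 × 4 = 893,000,000 bytes.
Track B: 11,025 × 893 × 1 × 2 = 19,690,650 bytes.
Track C: 18,900 × 893 × 2 × 8 = 270,043,200 bytes.
Total = 1,182,733,850 bytes = 1182.73 MB.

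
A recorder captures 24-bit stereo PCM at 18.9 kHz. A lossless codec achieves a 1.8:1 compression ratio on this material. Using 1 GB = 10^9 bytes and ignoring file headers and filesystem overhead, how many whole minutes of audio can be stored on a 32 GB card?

8,465 minutes

Uncompressed byte rate = 18,900 × 3 × 2 = 113,400 bytes/s.
After 1.8:1 compression, effective rate ≈ 63000 bytes/s.
Capacity = 32 × 1,000,000,000 = 32,000,000,000 bytes.
32,000,000,000 / effective rate ≈ 507936.51 s → 8,465 minutes.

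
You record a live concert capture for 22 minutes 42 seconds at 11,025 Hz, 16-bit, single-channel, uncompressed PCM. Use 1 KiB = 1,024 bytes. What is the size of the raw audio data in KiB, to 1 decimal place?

29328.2 KiB

Duration = 22 minutes 42 seconds = 1,362 s.
Bytes = 11,025 samples/s × 1,362 s × 2 bytes/sample × 1 ch = 30,032,100 bytes.
30,032,100 / 1,024 = 29328.2 KiB.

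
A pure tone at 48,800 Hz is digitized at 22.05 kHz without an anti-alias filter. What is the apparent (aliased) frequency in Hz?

4,700 Hz

Nyquist = 22,050/2 = 11,025 Hz; 48,800 Hz exceeds it.
Alias = |48,800 − 2×22,050| = |48,800 − 44,100| = 4,700 Hz.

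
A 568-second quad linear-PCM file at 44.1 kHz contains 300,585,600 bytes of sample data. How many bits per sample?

Bytes per sample = 300,585,600 / (44,100 × 568 × 4) = 300,585,600 / 100,195,200 = 3.
Bit depth = 3 × 8 = 24 bits.

24 bits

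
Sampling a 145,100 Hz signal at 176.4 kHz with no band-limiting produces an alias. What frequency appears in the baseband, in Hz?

Nyquist = 176,400/2 = 88,200 Hz; 145,100 Hz exceeds it.
Alias = |145,100 − 1×176,400| = |145,100 − 176,400| = 31,300 Hz.

31,300 Hz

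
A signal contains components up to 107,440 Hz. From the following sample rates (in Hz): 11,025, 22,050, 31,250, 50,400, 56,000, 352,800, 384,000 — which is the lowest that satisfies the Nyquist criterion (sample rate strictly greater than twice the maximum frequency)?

352,800 Hz

Need sample rate > 2 × 107,440 = 214,880 Hz.
Lowest listed rate above 214,880 Hz is 352,800 Hz.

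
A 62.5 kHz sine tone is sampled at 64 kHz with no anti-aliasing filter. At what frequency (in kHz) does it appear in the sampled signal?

1.5 kHz

Nyquist = 64,000/2 = 32,000 Hz; 62,500 Hz exceeds it.
Alias = |62,500 − 1×64,000| = |62,500 − 64,000| = 1,500 Hz = 1.5 kHz.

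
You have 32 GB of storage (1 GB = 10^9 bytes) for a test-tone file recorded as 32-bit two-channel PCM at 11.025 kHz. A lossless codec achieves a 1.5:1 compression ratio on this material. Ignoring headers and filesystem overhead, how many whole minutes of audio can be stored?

9,070 minutes

Uncompressed byte rate = 11,025 × 4 × 2 = 88,200 bytes/s.
After 1.5:1 compression, effective rate ≈ 58800 bytes/s.
Capacity = 32 × 1,000,000,000 = 32,000,000,000 bytes.
32,000,000,000 / effective rate ≈ 544217.69 s → 9,070 minutes.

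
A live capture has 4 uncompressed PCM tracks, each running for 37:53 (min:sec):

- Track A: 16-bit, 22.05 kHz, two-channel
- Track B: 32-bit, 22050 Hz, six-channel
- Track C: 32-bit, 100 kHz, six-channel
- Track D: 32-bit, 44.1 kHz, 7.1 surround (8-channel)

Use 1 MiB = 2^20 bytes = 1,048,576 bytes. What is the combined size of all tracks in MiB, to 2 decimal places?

9599.88 MiB

37:53 (min:sec) = 2,273 s.
Track A: 22,050 × 2,273 × 2 × 2 = 200,478,600 bytes.
Track B: 22,050 × 2,273 × 4 × 6 = 1,202,871,600 bytes.
Track C: 100,000 × 2,273 × 4 × 6 = 5,455,200,000 bytes.
Track D: 44,100 × 2,273 × 4 × 8 = 3,207,657,600 bytes.
Total = 10,066,207,800 bytes = 9599.88 MiB.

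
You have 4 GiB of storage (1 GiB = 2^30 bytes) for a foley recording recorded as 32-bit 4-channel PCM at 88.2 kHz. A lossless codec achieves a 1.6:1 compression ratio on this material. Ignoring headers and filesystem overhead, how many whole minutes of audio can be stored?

81 minutes

Uncompressed byte rate = 88,200 × 4 × 4 = 1,411,200 bytes/s.
After 1.6:1 compression, effective rate ≈ 882000 bytes/s.
Capacity = 4 × 1,073,741,824 = 4,294,967,296 bytes.
4,294,967,296 / effective rate ≈ 4869.58 s → 81 minutes.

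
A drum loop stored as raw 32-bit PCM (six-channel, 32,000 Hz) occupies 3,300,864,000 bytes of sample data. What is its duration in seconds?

4,298 seconds

Byte rate = 32,000 × 4 × 6 = 768,000 bytes/s.
Duration = 3,300,864,000 / 768,000 = 4,298 s.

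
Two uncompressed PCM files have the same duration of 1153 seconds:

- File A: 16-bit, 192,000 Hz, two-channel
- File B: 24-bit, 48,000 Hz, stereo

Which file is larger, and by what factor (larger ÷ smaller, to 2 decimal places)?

File A: 192,000 × 2 × 2 = 768,000 bytes/s.
File B: 48,000 × 3 × 2 = 288,000 bytes/s.
File A is larger; ratio = 885,504,000 / 332,064,000 = 2.67.

File A, by a factor of 2.67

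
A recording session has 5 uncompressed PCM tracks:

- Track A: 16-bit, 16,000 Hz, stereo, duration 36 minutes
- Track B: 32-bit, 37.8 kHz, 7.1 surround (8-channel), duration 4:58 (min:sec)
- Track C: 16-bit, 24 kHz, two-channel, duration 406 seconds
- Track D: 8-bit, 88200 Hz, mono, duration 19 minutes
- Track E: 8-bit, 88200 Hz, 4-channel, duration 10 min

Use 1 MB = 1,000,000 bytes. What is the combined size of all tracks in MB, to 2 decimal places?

849.90 MB

Track A: 36 minutes = 2,160 s; 16,000 × 2,160 × 2 × 2 = 138,240,000 bytes.
Track B: 4:58 (min:sec) = 298 s; 37,800 × 298 × 4 × 8 = 360,460,800 bytes.
Track C: 24,000 × 406 × 2 × 2 = 38,976,000 bytes.
Track D: 19 minutes = 1,140 s; 88,200 × 1,140 × 1 × 1 = 100,548,000 bytes.
Track E: 10 min = 600 s; 88,200 × 600 × 1 × 4 = 211,680,000 bytes.
Total = 849,904,800 bytes = 849.90 MB.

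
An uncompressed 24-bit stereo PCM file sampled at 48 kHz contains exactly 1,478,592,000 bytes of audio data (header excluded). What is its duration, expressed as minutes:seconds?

85:34

Byte rate = 48,000 × 3 × 2 = 288,000 bytes/s.
Duration = 1,478,592,000 / 288,000 = 5,134 s.
5,134 s = 85:34.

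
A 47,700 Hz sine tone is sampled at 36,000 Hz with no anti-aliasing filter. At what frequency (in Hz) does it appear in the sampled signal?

Nyquist = 36,000/2 = 18,000 Hz; 47,700 Hz exceeds it.
Alias = |47,700 − 1×36,000| = |47,700 − 36,000| = 11,700 Hz.

11,700 Hz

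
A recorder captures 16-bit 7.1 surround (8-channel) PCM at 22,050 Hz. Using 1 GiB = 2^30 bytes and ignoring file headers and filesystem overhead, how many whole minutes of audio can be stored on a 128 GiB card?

6,492 minutes

Uncompressed byte rate = 22,050 × 2 × 8 = 352,800 bytes/s.
Capacity = 128 × 1,073,741,824 = 137,438,953,472 bytes.
137,438,953,472 / 352,800 ≈ 389566.19 s → 6,492 minutes.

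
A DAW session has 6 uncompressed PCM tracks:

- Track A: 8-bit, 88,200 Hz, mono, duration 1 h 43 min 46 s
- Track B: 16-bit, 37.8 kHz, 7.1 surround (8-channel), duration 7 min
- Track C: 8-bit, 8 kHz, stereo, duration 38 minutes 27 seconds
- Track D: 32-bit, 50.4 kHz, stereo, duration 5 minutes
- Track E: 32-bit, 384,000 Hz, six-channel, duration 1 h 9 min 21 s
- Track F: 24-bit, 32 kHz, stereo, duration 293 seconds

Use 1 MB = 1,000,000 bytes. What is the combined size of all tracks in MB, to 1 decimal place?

Track A: 1 h 43 min 46 s = 6,226 s; 88,200 × 6,226 × 1 × 1 = 549,133,200 bytes.
Track B: 7 min = 420 s; 37,800 × 420 × 2 × 8 = 254,016,000 bytes.
Track C: 38 minutes 27 seconds = 2,307 s; 8,000 × 2,307 × 1 × 2 = 36,912,000 bytes.
Track D: 5 minutes = 300 s; 50,400 × 300 × 4 × 2 = 120,960,000 bytes.
Track E: 1 h 9 min 21 s = 4,161 s; 384,000 × 4,161 × 4 × 6 = 38,347,776,000 bytes.
Track F: 32,000 × 293 × 3 × 2 = 56,256,000 bytes.
Total = 39,365,053,200 bytes = 39365.1 MB.

39365.1 MB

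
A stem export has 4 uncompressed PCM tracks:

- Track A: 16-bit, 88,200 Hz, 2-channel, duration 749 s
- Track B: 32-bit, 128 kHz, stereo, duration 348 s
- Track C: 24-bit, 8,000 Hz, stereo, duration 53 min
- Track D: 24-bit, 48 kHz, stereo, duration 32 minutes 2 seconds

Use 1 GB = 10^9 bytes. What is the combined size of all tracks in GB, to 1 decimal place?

Track A: 88,200 × 749 × 2 × 2 = 264,247,200 bytes.
Track B: 128,000 × 348 × 4 × 2 = 356,352,000 bytes.
Track C: 53 min = 3,180 s; 8,000 × 3,180 × 3 × 2 = 152,640,000 bytes.
Track D: 32 minutes 2 seconds = 1,922 s; 48,000 × 1,922 × 3 × 2 = 553,536,000 bytes.
Total = 1,326,775,200 bytes = 1.3 GB.

1.3 GB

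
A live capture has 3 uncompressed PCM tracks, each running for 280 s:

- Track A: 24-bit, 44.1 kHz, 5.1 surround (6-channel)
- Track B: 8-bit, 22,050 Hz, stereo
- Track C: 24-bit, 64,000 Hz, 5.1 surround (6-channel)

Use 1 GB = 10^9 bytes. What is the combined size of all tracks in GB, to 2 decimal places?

0.56 GB

Track A: 44,100 × 280 × 3 × 6 = 222,264,000 bytes.
Track B: 22,050 × 280 × 1 × 2 = 12,348,000 bytes.
Track C: 64,000 × 280 × 3 × 6 = 322,560,000 bytes.
Total = 557,172,000 bytes = 0.56 GB.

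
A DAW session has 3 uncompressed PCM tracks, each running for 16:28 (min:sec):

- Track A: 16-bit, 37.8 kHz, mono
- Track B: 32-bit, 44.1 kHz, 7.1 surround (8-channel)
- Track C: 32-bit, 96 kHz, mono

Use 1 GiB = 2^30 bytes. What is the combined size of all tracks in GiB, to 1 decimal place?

16:28 (min:sec) = 988 s.
Track A: 37,800 × 988 × 2 × 1 = 74,692,800 bytes.
Track B: 44,100 × 988 × 4 × 8 = 1,394,265,600 bytes.
Track C: 96,000 × 988 × 4 × 1 = 379,392,000 bytes.
Total = 1,848,350,400 bytes = 1.7 GiB.

1.7 GiB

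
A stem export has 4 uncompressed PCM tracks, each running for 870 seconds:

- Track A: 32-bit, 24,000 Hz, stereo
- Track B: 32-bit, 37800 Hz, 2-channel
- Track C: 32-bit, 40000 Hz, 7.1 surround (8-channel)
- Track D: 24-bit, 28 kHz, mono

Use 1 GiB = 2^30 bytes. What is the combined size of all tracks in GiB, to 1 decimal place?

1.5 GiB

Track A: 24,000 × 870 × 4 × 2 = 167,040,000 bytes.
Track B: 37,800 × 870 × 4 × 2 = 263,088,000 bytes.
Track C: 40,000 × 870 × 4 × 8 = 1,113,600,000 bytes.
Track D: 28,000 × 870 × 3 × 1 = 73,080,000 bytes.
Total = 1,616,808,000 bytes = 1.5 GiB.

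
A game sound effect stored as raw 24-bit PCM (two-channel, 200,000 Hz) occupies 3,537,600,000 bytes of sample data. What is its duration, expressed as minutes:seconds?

Byte rate = 200,000 × 3 × 2 = 1,200,000 bytes/s.
Duration = 3,537,600,000 / 1,200,000 = 2,948 s.
2,948 s = 49:08.

49:08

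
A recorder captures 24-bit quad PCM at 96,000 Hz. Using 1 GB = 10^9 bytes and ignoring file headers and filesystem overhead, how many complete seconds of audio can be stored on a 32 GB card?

Uncompressed byte rate = 96,000 × 3 × 4 = 1,152,000 bytes/s.
Capacity = 32 × 1,000,000,000 = 32,000,000,000 bytes.
32,000,000,000 / 1,152,000 ≈ 27777.78 s → 27,777 seconds.

27,777 seconds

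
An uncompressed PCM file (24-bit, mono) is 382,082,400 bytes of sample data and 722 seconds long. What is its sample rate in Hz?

Bytes = sample_rate × seconds × bytes_per_sample × channels.
sample_rate = 382,082,400 / (722 × 3 × 1) = 382,082,400 / 2,166 = 176,400 Hz.

176,400 Hz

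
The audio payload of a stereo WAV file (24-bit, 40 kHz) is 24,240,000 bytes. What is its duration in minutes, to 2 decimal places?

Byte rate = 40,000 × 3 × 2 = 240,000 bytes/s.
Duration = 24,240,000 / 240,000 = 101 s.
101 s / 60 = 1.68 minutes.

1.68 minutes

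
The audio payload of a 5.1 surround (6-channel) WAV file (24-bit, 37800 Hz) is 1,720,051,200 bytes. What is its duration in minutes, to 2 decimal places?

42.13 minutes

Byte rate = 37,800 × 3 × 6 = 680,400 bytes/s.
Duration = 1,720,051,200 / 680,400 = 2,528 s.
2,528 s / 60 = 42.13 minutes.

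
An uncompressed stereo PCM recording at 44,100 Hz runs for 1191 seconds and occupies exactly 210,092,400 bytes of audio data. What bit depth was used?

Bytes per sample = 210,092,400 / (44,100 × 1,191 × 2) = 210,092,400 / 105,046,200 = 2.
Bit depth = 2 × 8 = 16 bits.

16 bits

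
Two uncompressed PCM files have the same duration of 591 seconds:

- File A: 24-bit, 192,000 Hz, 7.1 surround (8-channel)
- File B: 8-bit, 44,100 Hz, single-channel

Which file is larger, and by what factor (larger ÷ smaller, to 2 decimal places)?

File A: 192,000 × 3 × 8 = 4,608,000 bytes/s.
File B: 44,100 × 1 × 1 = 44,100 bytes/s.
File A is larger; ratio = 2,723,328,000 / 26,063,100 = 104.49.

File A, by a factor of 104.49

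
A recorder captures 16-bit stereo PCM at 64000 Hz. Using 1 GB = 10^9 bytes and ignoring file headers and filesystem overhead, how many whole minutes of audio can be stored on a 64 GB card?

Uncompressed byte rate = 64,000 × 2 × 2 = 256,000 bytes/s.
Capacity = 64 × 1,000,000,000 = 64,000,000,000 bytes.
64,000,000,000 / 256,000 ≈ 250000 s → 4,166 minutes.

4,166 minutes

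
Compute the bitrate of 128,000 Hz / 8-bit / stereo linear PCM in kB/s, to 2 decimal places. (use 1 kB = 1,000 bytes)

256.00 kB/s

Bit rate = 128,000 × 8 × 2 = 2,048,000 bits/s.
2,048,000 / 8 = 256,000 B/s = 256.00 kB/s.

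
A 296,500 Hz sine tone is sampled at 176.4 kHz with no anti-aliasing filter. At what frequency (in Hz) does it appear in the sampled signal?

56,300 Hz

Nyquist = 176,400/2 = 88,200 Hz; 296,500 Hz exceeds it.
Alias = |296,500 − 2×176,400| = |296,500 − 352,800| = 56,300 Hz.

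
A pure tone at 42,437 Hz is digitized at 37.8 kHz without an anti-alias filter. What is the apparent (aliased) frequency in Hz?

4,637 Hz

Nyquist = 37,800/2 = 18,900 Hz; 42,437 Hz exceeds it.
Alias = |42,437 − 1×37,800| = |42,437 − 37,800| = 4,637 Hz.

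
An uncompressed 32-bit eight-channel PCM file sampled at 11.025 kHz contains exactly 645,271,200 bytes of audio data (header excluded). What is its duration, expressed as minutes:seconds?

30:29

Byte rate = 11,025 × 4 × 8 = 352,800 bytes/s.
Duration = 645,271,200 / 352,800 = 1,829 s.
1,829 s = 30:29.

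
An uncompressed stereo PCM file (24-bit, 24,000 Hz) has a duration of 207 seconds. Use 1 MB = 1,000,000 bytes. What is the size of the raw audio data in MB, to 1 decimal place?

Bytes = 24,000 samples/s × 207 s × 3 bytes/sample × 2 ch = 29,808,000 bytes.
29,808,000 / 1,000,000 = 29.8 MB.

29.8 MB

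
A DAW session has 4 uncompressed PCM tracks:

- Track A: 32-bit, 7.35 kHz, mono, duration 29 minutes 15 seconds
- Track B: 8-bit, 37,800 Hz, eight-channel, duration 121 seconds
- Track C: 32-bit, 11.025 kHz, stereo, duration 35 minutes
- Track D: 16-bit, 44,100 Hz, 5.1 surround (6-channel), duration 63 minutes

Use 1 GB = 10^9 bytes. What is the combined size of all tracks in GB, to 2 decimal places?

Track A: 29 minutes 15 seconds = 1,755 s; 7,350 × 1,755 × 4 × 1 = 51,597,000 bytes.
Track B: 37,800 × 121 × 1 × 8 = 36,590,400 bytes.
Track C: 35 minutes = 2,100 s; 11,025 × 2,100 × 4 × 2 = 185,220,000 bytes.
Track D: 63 minutes = 3,780 s; 44,100 × 3,780 × 2 × 6 = 2,000,376,000 bytes.
Total = 2,273,783,400 bytes = 2.27 GB.

2.27 GB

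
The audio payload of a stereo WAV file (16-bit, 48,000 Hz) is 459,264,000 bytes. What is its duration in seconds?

Byte rate = 48,000 × 2 × 2 = 192,000 bytes/s.
Duration = 459,264,000 / 192,000 = 2,392 s.

2,392 seconds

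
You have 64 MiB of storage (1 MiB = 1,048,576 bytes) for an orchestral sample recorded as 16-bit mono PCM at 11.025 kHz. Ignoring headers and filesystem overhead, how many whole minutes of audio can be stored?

50 minutes

Uncompressed byte rate = 11,025 × 2 × 1 = 22,050 bytes/s.
Capacity = 64 × 1,048,576 = 67,108,864 bytes.
67,108,864 / 22,050 ≈ 3043.49 s → 50 minutes.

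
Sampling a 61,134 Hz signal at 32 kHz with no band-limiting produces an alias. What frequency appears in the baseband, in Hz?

2,866 Hz

Nyquist = 32,000/2 = 16,000 Hz; 61,134 Hz exceeds it.
Alias = |61,134 − 2×32,000| = |61,134 − 64,000| = 2,866 Hz.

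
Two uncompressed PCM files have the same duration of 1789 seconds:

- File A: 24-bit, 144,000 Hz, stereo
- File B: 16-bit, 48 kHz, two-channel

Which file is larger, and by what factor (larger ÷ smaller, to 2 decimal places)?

File A: 144,000 × 3 × 2 = 864,000 bytes/s.
File B: 48,000 × 2 × 2 = 192,000 bytes/s.
File A is larger; ratio = 1,545,696,000 / 343,488,000 = 4.50.

File A, by a factor of 4.50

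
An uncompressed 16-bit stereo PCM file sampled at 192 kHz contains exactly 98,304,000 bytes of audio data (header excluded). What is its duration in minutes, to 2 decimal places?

2.13 minutes

Byte rate = 192,000 × 2 × 2 = 768,000 bytes/s.
Duration = 98,304,000 / 768,000 = 128 s.
128 s / 60 = 2.13 minutes.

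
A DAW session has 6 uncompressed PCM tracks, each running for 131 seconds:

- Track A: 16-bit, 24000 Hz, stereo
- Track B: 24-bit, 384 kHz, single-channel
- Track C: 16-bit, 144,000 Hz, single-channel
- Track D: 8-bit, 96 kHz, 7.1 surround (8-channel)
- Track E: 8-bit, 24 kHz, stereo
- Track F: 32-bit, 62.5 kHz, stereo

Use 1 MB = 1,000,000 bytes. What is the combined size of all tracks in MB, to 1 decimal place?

373.6 MB

Track A: 24,000 × 131 × 2 × 2 = 12,576,000 bytes.
Track B: 384,000 × 131 × 3 × 1 = 150,912,000 bytes.
Track C: 144,000 × 131 × 2 × 1 = 37,728,000 bytes.
Track D: 96,000 × 131 × 1 × 8 = 100,608,000 bytes.
Track E: 24,000 × 131 × 1 × 2 = 6,288,000 bytes.
Track F: 62,500 × 131 × 4 × 2 = 65,500,000 bytes.
Total = 373,612,000 bytes = 373.6 MB.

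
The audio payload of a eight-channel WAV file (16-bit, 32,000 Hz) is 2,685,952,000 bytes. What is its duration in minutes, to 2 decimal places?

Byte rate = 32,000 × 2 × 8 = 512,000 bytes/s.
Duration = 2,685,952,000 / 512,000 = 5,246 s.
5,246 s / 60 = 87.43 minutes.

87.43 minutes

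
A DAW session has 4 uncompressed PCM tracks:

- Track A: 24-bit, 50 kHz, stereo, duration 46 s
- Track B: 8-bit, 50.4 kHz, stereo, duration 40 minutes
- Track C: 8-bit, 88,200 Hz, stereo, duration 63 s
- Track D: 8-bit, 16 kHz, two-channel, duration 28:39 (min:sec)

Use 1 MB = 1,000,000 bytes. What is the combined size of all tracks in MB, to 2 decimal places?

Track A: 50,000 × 46 × 3 × 2 = 13,800,000 bytes.
Track B: 40 minutes = 2,400 s; 50,400 × 2,400 × 1 × 2 = 241,920,000 bytes.
Track C: 88,200 × 63 × 1 × 2 = 11,113,200 bytes.
Track D: 28:39 (min:sec) = 1,719 s; 16,000 × 1,719 × 1 × 2 = 55,008,000 bytes.
Total = 321,841,200 bytes = 321.84 MB.

321.84 MB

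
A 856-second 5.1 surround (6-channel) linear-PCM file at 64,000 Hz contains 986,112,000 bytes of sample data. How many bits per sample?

24 bits

Bytes per sample = 986,112,000 / (64,000 × 856 × 6) = 986,112,000 / 328,704,000 = 3.
Bit depth = 3 × 8 = 24 bits.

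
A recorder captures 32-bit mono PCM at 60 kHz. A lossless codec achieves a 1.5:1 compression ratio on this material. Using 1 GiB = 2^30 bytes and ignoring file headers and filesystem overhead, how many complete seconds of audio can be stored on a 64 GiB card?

429,496 seconds

Uncompressed byte rate = 60,000 × 4 × 1 = 240,000 bytes/s.
After 1.5:1 compression, effective rate ≈ 160000 bytes/s.
Capacity = 64 × 1,073,741,824 = 68,719,476,736 bytes.
68,719,476,736 / effective rate ≈ 429496.73 s → 429,496 seconds.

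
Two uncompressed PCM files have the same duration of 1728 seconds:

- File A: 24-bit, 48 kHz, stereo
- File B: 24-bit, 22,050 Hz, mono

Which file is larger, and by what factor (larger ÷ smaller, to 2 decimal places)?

File A, by a factor of 4.35

File A: 48,000 × 3 × 2 = 288,000 bytes/s.
File B: 22,050 × 3 × 1 = 66,150 bytes/s.
File A is larger; ratio = 497,664,000 / 114,307,200 = 4.35.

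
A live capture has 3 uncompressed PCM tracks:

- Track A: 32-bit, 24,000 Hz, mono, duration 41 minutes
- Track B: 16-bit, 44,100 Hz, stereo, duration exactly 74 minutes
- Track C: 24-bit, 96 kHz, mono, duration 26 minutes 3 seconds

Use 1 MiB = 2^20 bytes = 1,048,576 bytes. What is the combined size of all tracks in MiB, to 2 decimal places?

Track A: 41 minutes = 2,460 s; 24,000 × 2,460 × 4 × 1 = 236,160,000 bytes.
Track B: exactly 74 minutes = 4,440 s; 44,100 × 4,440 × 2 × 2 = 783,216,000 bytes.
Track C: 26 minutes 3 seconds = 1,563 s; 96,000 × 1,563 × 3 × 1 = 450,144,000 bytes.
Total = 1,469,520,000 bytes = 1401.44 MiB.

1401.44 MiB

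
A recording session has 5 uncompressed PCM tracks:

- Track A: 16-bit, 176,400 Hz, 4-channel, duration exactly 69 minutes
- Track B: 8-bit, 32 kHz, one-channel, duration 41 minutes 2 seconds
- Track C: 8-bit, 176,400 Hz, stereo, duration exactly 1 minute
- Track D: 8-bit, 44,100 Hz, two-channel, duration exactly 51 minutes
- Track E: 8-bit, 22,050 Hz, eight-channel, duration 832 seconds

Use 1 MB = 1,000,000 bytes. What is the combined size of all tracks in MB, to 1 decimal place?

6359.0 MB

Track A: exactly 69 minutes = 4,140 s; 176,400 × 4,140 × 2 × 4 = 5,842,368,000 bytes.
Track B: 41 minutes 2 seconds = 2,462 s; 32,000 × 2,462 × 1 × 1 = 78,784,000 bytes.
Track C: exactly 1 minute = 60 s; 176,400 × 60 × 1 × 2 = 21,168,000 bytes.
Track D: exactly 51 minutes = 3,060 s; 44,100 × 3,060 × 1 × 2 = 269,892,000 bytes.
Track E: 22,050 × 832 × 1 × 8 = 146,764,800 bytes.
Total = 6,358,976,800 bytes = 6359.0 MB.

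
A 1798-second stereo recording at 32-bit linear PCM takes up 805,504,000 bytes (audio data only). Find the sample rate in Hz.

Bytes = sample_rate × seconds × bytes_per_sample × channels.
sample_rate = 805,504,000 / (1,798 × 4 × 2) = 805,504,000 / 14,384 = 56,000 Hz.

56,000 Hz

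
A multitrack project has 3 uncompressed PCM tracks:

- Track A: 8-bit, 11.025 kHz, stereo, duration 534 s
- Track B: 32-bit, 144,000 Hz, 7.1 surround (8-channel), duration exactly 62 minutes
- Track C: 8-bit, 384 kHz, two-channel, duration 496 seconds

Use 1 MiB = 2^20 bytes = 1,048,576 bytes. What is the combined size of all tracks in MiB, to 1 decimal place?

Track A: 11,025 × 534 × 1 × 2 = 11,774,700 bytes.
Track B: exactly 62 minutes = 3,720 s; 144,000 × 3,720 × 4 × 8 = 17,141,760,000 bytes.
Track C: 384,000 × 496 × 1 × 2 = 380,928,000 bytes.
Total = 17,534,462,700 bytes = 16722.2 MiB.

16722.2 MiB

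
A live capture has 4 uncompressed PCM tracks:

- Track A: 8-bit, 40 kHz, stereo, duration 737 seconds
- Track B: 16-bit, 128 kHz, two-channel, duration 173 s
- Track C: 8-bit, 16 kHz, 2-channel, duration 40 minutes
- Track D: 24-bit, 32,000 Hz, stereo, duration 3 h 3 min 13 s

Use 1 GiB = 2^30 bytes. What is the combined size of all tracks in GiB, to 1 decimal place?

2.2 GiB

Track A: 40,000 × 737 × 1 × 2 = 58,960,000 bytes.
Track B: 128,000 × 173 × 2 × 2 = 88,576,000 bytes.
Track C: 40 minutes = 2,400 s; 16,000 × 2,400 × 1 × 2 = 76,800,000 bytes.
Track D: 3 h 3 min 13 s = 10,993 s; 32,000 × 10,993 × 3 × 2 = 2,110,656,000 bytes.
Total = 2,334,992,000 bytes = 2.2 GiB.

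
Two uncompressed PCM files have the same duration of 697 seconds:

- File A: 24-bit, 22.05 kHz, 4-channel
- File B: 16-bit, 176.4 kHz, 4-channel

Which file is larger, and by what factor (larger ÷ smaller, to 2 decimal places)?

File B, by a factor of 5.33

File A: 22,050 × 3 × 4 = 264,600 bytes/s.
File B: 176,400 × 2 × 4 = 1,411,200 bytes/s.
File B is larger; ratio = 983,606,400 / 184,426,200 = 5.33.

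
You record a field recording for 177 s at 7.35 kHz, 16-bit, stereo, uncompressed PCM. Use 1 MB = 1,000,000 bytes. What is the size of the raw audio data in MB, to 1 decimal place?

Bytes = 7,350 samples/s × 177 s × 2 bytes/sample × 2 ch = 5,203,800 bytes.
5,203,800 / 1,000,000 = 5.2 MB.

5.2 MB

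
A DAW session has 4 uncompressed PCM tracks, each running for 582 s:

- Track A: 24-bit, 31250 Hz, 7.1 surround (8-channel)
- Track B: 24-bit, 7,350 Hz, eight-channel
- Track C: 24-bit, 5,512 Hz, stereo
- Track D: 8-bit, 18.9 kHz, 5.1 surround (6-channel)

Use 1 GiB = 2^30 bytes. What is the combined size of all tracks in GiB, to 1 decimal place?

Track A: 31,250 × 582 × 3 × 8 = 436,500,000 bytes.
Track B: 7,350 × 582 × 3 × 8 = 102,664,800 bytes.
Track C: 5,512 × 582 × 3 × 2 = 19,247,904 bytes.
Track D: 18,900 × 582 × 1 × 6 = 65,998,800 bytes.
Total = 624,411,504 bytes = 0.6 GiB.

0.6 GiB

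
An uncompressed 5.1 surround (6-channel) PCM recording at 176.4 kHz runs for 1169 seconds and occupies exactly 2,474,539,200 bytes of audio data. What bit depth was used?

16 bits

Bytes per sample = 2,474,539,200 / (176,400 × 1,169 × 6) = 2,474,539,200 / 1,237,269,600 = 2.
Bit depth = 2 × 8 = 16 bits.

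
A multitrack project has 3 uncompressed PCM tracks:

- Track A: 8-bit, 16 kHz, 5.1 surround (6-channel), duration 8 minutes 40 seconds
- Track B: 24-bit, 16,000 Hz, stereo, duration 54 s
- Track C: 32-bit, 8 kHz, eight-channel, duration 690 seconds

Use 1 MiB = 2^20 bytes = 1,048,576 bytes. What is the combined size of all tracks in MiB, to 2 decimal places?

Track A: 8 minutes 40 seconds = 520 s; 16,000 × 520 × 1 × 6 = 49,920,000 bytes.
Track B: 16,000 × 54 × 3 × 2 = 5,184,000 bytes.
Track C: 8,000 × 690 × 4 × 8 = 176,640,000 bytes.
Total = 231,744,000 bytes = 221.01 MiB.

221.01 MiB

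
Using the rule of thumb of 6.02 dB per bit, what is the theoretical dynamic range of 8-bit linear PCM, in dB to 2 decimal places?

48.16 dB

8 × 6.02 = 48.16 dB.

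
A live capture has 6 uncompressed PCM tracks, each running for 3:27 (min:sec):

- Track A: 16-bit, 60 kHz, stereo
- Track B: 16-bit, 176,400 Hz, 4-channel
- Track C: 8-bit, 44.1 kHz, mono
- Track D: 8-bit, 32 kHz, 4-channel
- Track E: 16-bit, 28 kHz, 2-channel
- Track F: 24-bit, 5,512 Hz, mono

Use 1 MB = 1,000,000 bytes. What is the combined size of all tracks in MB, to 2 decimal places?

404.03 MB

3:27 (min:sec) = 207 s.
Track A: 60,000 × 207 × 2 × 2 = 49,680,000 bytes.
Track B: 176,400 × 207 × 2 × 4 = 292,118,400 bytes.
Track C: 44,100 × 207 × 1 × 1 = 9,128,700 bytes.
Track D: 32,000 × 207 × 1 × 4 = 26,496,000 bytes.
Track E: 28,000 × 207 × 2 × 2 = 23,184,000 bytes.
Track F: 5,512 × 207 × 3 × 1 = 3,422,952 bytes.
Total = 404,030,052 bytes = 404.03 MB.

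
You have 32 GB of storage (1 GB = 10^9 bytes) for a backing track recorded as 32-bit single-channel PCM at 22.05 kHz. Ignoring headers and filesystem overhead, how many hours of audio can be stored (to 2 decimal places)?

Uncompressed byte rate = 22,050 × 4 × 1 = 88,200 bytes/s.
Capacity = 32 × 1,000,000,000 = 32,000,000,000 bytes.
32,000,000,000 / 88,200 ≈ 362811.79 s → 100.78 hours.

100.78 hours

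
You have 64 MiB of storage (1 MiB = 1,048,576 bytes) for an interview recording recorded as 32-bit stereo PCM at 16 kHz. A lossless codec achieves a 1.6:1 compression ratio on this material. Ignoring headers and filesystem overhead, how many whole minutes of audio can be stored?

Uncompressed byte rate = 16,000 × 4 × 2 = 128,000 bytes/s.
After 1.6:1 compression, effective rate ≈ 80000 bytes/s.
Capacity = 64 × 1,048,576 = 67,108,864 bytes.
67,108,864 / effective rate ≈ 838.86 s → 13 minutes.

13 minutes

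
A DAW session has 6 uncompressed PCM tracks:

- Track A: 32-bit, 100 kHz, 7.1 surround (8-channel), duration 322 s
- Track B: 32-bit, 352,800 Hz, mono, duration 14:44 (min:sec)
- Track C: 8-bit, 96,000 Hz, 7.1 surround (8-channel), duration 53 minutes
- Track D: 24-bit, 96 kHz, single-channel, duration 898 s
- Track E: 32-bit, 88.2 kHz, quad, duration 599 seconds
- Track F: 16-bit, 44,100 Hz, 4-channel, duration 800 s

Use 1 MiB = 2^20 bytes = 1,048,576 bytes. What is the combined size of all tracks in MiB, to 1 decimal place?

5823.4 MiB

Track A: 100,000 × 322 × 4 × 8 = 1,030,400,000 bytes.
Track B: 14:44 (min:sec) = 884 s; 352,800 × 884 × 4 × 1 = 1,247,500,800 bytes.
Track C: 53 minutes = 3,180 s; 96,000 × 3,180 × 1 × 8 = 2,442,240,000 bytes.
Track D: 96,000 × 898 × 3 × 1 = 258,624,000 bytes.
Track E: 88,200 × 599 × 4 × 4 = 845,308,800 bytes.
Track F: 44,100 × 800 × 2 × 4 = 282,240,000 bytes.
Total = 6,106,313,600 bytes = 5823.4 MiB.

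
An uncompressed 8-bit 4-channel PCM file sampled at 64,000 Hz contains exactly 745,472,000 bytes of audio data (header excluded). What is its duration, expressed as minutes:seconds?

48:32

Byte rate = 64,000 × 1 × 4 = 256,000 bytes/s.
Duration = 745,472,000 / 256,000 = 2,912 s.
2,912 s = 48:32.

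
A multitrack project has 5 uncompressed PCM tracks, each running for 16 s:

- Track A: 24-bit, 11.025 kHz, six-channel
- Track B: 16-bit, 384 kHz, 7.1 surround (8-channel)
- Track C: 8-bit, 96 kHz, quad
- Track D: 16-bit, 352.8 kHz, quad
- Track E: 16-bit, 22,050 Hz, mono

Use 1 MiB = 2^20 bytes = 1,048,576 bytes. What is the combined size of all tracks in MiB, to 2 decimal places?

Track A: 11,025 × 16 × 3 × 6 = 3,175,200 bytes.
Track B: 384,000 × 16 × 2 × 8 = 98,304,000 bytes.
Track C: 96,000 × 16 × 1 × 4 = 6,144,000 bytes.
Track D: 352,800 × 16 × 2 × 4 = 45,158,400 bytes.
Track E: 22,050 × 16 × 2 × 1 = 705,600 bytes.
Total = 153,487,200 bytes = 146.38 MiB.

146.38 MiB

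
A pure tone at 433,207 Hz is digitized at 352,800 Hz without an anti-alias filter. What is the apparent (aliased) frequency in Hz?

80,407 Hz

Nyquist = 352,800/2 = 176,400 Hz; 433,207 Hz exceeds it.
Alias = |433,207 − 1×352,800| = |433,207 − 352,800| = 80,407 Hz.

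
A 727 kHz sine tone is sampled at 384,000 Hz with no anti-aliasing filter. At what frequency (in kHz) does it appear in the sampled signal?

41 kHz

Nyquist = 384,000/2 = 192,000 Hz; 727,000 Hz exceeds it.
Alias = |727,000 − 2×384,000| = |727,000 − 768,000| = 41,000 Hz = 41 kHz.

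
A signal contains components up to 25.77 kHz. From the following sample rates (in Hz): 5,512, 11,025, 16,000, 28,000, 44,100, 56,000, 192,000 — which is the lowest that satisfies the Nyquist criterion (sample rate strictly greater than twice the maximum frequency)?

Need sample rate > 2 × 25,770 = 51,540 Hz.
Lowest listed rate above 51,540 Hz is 56,000 Hz.

56,000 Hz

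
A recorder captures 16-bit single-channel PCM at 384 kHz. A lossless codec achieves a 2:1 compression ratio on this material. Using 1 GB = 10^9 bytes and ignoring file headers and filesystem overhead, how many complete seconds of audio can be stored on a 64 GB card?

Uncompressed byte rate = 384,000 × 2 × 1 = 768,000 bytes/s.
After 2:1 compression, effective rate ≈ 384000 bytes/s.
Capacity = 64 × 1,000,000,000 = 64,000,000,000 bytes.
64,000,000,000 / effective rate ≈ 166666.67 s → 166,666 seconds.

166,666 seconds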